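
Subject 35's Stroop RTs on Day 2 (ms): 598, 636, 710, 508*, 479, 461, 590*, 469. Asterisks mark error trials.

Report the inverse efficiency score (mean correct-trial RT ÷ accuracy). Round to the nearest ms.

745 ms

Correct trials (n=6): 598, 636, 710, 479, 461, 469
Mean correct RT = 3353/6 = 558.8333 ms
Proportion correct = 6/8
IES = 558.8333 / (6/8) = 745.111 ms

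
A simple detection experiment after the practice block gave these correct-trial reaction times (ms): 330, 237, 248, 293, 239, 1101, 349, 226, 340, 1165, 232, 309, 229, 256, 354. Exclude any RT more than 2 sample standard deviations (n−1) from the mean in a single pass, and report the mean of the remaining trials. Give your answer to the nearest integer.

n = 15, ΣRT = 5908, M = 393.867
Σ(x−M)² = 1293079.73; s = √(1293079.73/14) = 303.913
Cutoffs: 393.867 ± 2·303.913 → [-214.0, 1001.7]
Outside: 1101, 1165 → excluded.
Retained (n=13): Σ = 3642, mean = 3642/13 = 280.154

280 ms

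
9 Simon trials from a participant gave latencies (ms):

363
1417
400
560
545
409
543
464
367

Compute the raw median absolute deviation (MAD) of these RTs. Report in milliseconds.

81 ms

Sorted: 363, 367, 400, 409, 464, 543, 545, 560, 1417 → median = 464
|x − 464|: 101, 953, 64, 96, 81, 55, 79, 0, 97
Sorted deviations: 0, 55, 64, 79, 81, 96, 97, 101, 953 → MAD = 81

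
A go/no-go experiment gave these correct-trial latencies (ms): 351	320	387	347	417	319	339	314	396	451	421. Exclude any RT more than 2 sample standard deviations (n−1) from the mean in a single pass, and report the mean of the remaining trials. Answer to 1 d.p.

369.3 ms

n = 11, ΣRT = 4062, M = 369.273
Σ(x−M)² = 22418.18; s = √(22418.18/10) = 47.348
Cutoffs: 369.273 ± 2·47.348 → [274.6, 464.0]
No RTs fall outside the cutoffs; all 11 retained. Mean = 4062/11 = 369.273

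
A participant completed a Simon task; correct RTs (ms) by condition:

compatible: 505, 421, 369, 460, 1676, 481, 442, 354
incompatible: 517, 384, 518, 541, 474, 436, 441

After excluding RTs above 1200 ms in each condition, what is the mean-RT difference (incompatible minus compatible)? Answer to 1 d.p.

39.9 ms

compatible: exclude 1676
M(compatible) = 3032/7 = 433.143
M(incompatible) = 3311/7 = 473.000
Difference = 473.000 − 433.143 = 39.857 ms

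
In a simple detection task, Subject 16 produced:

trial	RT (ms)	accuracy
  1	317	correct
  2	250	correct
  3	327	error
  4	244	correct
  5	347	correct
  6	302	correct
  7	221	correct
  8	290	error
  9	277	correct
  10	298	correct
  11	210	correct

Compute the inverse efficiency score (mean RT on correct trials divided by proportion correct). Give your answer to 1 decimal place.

Correct trials (n=9): 317, 250, 244, 347, 302, 221, 277, 298, 210
Mean correct RT = 2466/9 = 274.0000 ms
Proportion correct = 9/11
IES = 274.0000 / (9/11) = 334.889 ms

334.9 ms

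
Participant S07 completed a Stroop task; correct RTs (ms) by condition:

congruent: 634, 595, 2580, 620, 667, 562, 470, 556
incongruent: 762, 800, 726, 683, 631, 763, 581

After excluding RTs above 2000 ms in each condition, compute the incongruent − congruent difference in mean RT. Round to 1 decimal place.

120.3 ms

congruent: exclude 2580
M(congruent) = 4104/7 = 586.286
M(incongruent) = 4946/7 = 706.571
Difference = 706.571 − 586.286 = 120.286 ms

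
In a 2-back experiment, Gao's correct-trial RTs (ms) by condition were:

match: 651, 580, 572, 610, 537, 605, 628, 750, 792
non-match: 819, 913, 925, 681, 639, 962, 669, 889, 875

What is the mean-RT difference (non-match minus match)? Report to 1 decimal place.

183.0 ms

M(match) = 5725/9 = 636.111
M(non-match) = 7372/9 = 819.111
Difference = 819.111 − 636.111 = 183.000 ms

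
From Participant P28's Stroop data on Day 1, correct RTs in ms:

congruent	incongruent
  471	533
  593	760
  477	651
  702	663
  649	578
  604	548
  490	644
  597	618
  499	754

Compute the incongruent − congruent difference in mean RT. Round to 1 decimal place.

M(congruent) = 5082/9 = 564.667
M(incongruent) = 5749/9 = 638.778
Difference = 638.778 − 564.667 = 74.111 ms

74.1 ms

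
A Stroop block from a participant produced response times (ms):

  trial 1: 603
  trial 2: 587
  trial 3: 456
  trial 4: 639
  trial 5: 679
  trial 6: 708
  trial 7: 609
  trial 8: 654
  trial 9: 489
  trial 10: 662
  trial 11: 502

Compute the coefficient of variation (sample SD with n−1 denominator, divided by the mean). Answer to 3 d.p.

n = 11, Σ = 6588, M = 598.9091
Σ(x−M)² = 69092.909; s = √(69092.909/10) = 83.1221
CV = 83.1221 / 598.9091 = 0.13879

0.139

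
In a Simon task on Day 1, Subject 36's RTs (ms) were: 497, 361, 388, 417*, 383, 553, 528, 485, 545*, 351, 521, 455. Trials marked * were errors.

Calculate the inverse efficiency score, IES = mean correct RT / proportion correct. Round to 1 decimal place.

Correct trials (n=10): 497, 361, 388, 383, 553, 528, 485, 351, 521, 455
Mean correct RT = 4522/10 = 452.2000 ms
Proportion correct = 10/12
IES = 452.2000 / (10/12) = 542.640 ms

542.6 ms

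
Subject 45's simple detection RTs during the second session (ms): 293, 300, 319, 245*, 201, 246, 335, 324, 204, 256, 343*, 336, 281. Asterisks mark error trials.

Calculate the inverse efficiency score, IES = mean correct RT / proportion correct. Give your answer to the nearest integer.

333 ms

Correct trials (n=11): 293, 300, 319, 201, 246, 335, 324, 204, 256, 336, 281
Mean correct RT = 3095/11 = 281.3636 ms
Proportion correct = 11/13
IES = 281.3636 / (11/13) = 332.521 ms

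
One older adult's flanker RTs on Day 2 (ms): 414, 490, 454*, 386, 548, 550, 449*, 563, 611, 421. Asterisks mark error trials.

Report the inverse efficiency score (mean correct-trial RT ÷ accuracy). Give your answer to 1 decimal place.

622.3 ms

Correct trials (n=8): 414, 490, 386, 548, 550, 563, 611, 421
Mean correct RT = 3983/8 = 497.8750 ms
Proportion correct = 8/10
IES = 497.8750 / (8/10) = 622.344 ms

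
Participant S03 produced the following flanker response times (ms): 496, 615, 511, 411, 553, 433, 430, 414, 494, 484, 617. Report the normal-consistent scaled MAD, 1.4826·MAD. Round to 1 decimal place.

90.4 ms

Sorted: 411, 414, 430, 433, 484, 494, 496, 511, 553, 615, 617 → median = 494
|x − 494| sorted: 0, 2, 10, 17, 59, 61, 64, 80, 83, 121, 123 → MAD = 61
Robust SD ≈ 1.4826 × 61 = 90.439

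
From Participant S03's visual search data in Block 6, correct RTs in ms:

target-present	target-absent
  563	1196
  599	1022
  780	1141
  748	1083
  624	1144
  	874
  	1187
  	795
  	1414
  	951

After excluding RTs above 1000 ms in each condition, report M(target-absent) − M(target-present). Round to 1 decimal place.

target-absent: exclude 1196, 1022, 1141, 1083, 1144, 1187, 1414
M(target-present) = 3314/5 = 662.800
M(target-absent) = 2620/3 = 873.333
Difference = 873.333 − 662.800 = 210.533 ms

210.5 ms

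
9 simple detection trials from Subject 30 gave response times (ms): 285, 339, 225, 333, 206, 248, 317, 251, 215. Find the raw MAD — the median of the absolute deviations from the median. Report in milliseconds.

Sorted: 206, 215, 225, 248, 251, 285, 317, 333, 339 → median = 251
|x − 251|: 34, 88, 26, 82, 45, 3, 66, 0, 36
Sorted deviations: 0, 3, 26, 34, 36, 45, 66, 82, 88 → MAD = 36

36 ms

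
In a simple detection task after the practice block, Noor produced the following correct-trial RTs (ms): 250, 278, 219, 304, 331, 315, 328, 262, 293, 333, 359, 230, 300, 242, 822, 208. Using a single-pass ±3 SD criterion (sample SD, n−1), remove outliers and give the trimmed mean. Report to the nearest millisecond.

283 ms

n = 16, ΣRT = 5074, M = 317.125
Σ(x−M)² = 302113.75; s = √(302113.75/15) = 141.919
Cutoffs: 317.125 ± 3·141.919 → [-108.6, 742.9]
Outside: 822 → excluded.
Retained (n=15): Σ = 4252, mean = 4252/15 = 283.467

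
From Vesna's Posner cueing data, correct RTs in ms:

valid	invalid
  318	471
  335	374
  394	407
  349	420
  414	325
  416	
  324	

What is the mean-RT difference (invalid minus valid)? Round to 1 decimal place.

M(valid) = 2550/7 = 364.286
M(invalid) = 1997/5 = 399.400
Difference = 399.400 − 364.286 = 35.114 ms

35.1 ms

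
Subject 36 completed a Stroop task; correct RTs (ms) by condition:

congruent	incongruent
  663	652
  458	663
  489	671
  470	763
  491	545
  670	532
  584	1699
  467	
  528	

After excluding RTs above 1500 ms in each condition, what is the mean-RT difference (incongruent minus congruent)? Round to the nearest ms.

102 ms

incongruent: exclude 1699
M(congruent) = 4820/9 = 535.556
M(incongruent) = 3826/6 = 637.667
Difference = 637.667 − 535.556 = 102.111 ms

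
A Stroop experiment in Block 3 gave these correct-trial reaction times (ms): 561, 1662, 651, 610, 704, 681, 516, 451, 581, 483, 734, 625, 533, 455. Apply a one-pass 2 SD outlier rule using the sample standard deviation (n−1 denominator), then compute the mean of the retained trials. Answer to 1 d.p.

583.5 ms

n = 14, ΣRT = 9247, M = 660.500
Σ(x−M)² = 1185601.50; s = √(1185601.50/13) = 301.994
Cutoffs: 660.500 ± 2·301.994 → [56.5, 1264.5]
Outside: 1662 → excluded.
Retained (n=13): Σ = 7585, mean = 7585/13 = 583.462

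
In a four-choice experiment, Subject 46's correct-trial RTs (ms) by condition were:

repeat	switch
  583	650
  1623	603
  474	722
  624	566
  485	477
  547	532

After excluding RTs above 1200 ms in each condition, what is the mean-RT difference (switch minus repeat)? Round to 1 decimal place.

repeat: exclude 1623
M(repeat) = 2713/5 = 542.600
M(switch) = 3550/6 = 591.667
Difference = 591.667 − 542.600 = 49.067 ms

49.1 ms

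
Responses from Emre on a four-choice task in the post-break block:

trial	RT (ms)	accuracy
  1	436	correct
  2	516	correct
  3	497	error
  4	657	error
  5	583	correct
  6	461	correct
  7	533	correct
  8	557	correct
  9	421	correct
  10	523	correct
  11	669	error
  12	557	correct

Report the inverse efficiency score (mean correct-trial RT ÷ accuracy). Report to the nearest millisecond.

Correct trials (n=9): 436, 516, 583, 461, 533, 557, 421, 523, 557
Mean correct RT = 4587/9 = 509.6667 ms
Proportion correct = 9/12
IES = 509.6667 / (9/12) = 679.556 ms

680 ms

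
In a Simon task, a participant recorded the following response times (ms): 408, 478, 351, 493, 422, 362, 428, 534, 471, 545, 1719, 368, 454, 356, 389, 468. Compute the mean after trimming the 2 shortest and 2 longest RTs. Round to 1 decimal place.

439.6 ms

Sorted: 351, 356, 362, 368, 389, 408, 422, 428, 454, 468, 471, 478, 493, 534, 545, 1719
Drop lowest 2 (351, 356) and highest 2 (545, 1719)
Remaining (n=12): Σ = 5275, mean = 5275/12 = 439.583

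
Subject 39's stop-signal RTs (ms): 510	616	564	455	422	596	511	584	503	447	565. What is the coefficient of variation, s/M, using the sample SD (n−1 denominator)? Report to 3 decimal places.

0.124

n = 11, Σ = 5773, M = 524.8182
Σ(x−M)² = 42421.636; s = √(42421.636/10) = 65.1319
CV = 65.1319 / 524.8182 = 0.12410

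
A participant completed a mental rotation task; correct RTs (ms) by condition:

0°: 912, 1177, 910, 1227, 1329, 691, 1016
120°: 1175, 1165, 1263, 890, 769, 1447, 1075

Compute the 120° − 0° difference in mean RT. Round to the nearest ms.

75 ms

M(0°) = 7262/7 = 1037.429
M(120°) = 7784/7 = 1112.000
Difference = 1112.000 − 1037.429 = 74.571 ms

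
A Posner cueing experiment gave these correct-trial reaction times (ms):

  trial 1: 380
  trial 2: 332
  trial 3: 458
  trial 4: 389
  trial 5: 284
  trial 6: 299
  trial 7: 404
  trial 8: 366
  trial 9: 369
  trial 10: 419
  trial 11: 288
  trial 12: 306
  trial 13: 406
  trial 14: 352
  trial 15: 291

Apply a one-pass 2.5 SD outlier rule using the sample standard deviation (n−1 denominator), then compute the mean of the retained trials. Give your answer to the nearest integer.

n = 15, ΣRT = 5343, M = 356.200
Σ(x−M)² = 41484.40; s = √(41484.40/14) = 54.435
Cutoffs: 356.200 ± 2.5·54.435 → [220.1, 492.3]
No RTs fall outside the cutoffs; all 15 retained. Mean = 5343/15 = 356.200

356 ms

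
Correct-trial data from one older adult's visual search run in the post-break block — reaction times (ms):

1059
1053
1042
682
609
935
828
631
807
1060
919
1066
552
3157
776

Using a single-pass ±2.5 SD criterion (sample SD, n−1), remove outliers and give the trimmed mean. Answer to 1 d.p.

858.5 ms

n = 15, ΣRT = 15176, M = 1011.733
Σ(x−M)² = 5385258.93; s = √(5385258.93/14) = 620.211
Cutoffs: 1011.733 ± 2.5·620.211 → [-538.8, 2562.3]
Outside: 3157 → excluded.
Retained (n=14): Σ = 12019, mean = 12019/14 = 858.500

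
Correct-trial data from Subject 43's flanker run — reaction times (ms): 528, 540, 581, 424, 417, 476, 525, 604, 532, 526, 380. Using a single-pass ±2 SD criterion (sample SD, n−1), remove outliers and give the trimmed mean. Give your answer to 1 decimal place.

503.0 ms

n = 11, ΣRT = 5533, M = 503.000
Σ(x−M)² = 49628.00; s = √(49628.00/10) = 70.447
Cutoffs: 503.000 ± 2·70.447 → [362.1, 643.9]
No RTs fall outside the cutoffs; all 11 retained. Mean = 5533/11 = 503.000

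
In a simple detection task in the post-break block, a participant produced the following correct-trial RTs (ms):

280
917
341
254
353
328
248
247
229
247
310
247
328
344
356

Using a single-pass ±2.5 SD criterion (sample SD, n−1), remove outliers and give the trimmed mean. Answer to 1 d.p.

293.7 ms

n = 15, ΣRT = 5029, M = 335.267
Σ(x−M)² = 391950.93; s = √(391950.93/14) = 167.322
Cutoffs: 335.267 ± 2.5·167.322 → [-83.0, 753.6]
Outside: 917 → excluded.
Retained (n=14): Σ = 4112, mean = 4112/14 = 293.714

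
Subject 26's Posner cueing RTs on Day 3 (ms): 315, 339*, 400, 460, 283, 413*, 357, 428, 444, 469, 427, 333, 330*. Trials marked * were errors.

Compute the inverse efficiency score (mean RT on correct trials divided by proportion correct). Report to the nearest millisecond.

509 ms

Correct trials (n=10): 315, 400, 460, 283, 357, 428, 444, 469, 427, 333
Mean correct RT = 3916/10 = 391.6000 ms
Proportion correct = 10/13
IES = 391.6000 / (10/13) = 509.080 ms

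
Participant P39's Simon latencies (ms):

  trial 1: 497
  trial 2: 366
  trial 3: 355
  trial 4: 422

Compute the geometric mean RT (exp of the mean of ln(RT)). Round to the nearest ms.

ln(RT): 6.2086, 5.9026, 5.8721, 6.0450
Mean ln(RT) = 24.0283/4 = 6.00709
Geometric mean = exp(6.00709) = 406.30 ms

406 ms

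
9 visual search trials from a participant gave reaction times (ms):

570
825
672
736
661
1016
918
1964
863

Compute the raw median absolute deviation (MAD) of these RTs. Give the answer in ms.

Sorted: 570, 661, 672, 736, 825, 863, 918, 1016, 1964 → median = 825
|x − 825|: 255, 0, 153, 89, 164, 191, 93, 1139, 38
Sorted deviations: 0, 38, 89, 93, 153, 164, 191, 255, 1139 → MAD = 153

153 ms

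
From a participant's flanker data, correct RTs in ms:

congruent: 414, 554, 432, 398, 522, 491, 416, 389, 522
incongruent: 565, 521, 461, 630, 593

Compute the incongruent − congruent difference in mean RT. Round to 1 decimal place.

94.2 ms

M(congruent) = 4138/9 = 459.778
M(incongruent) = 2770/5 = 554.000
Difference = 554.000 − 459.778 = 94.222 ms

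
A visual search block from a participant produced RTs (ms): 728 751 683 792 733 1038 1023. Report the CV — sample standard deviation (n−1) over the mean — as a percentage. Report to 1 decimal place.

17.9%

n = 7, Σ = 5748, M = 821.1429
Σ(x−M)² = 129070.857; s = √(129070.857/6) = 146.6690
CV = 146.6690 / 821.1429 = 0.17862 = 17.862%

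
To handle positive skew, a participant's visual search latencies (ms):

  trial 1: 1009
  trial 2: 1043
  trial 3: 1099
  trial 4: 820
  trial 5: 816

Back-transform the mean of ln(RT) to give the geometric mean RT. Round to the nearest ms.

950 ms

ln(RT): 6.9167, 6.9499, 7.0022, 6.7093, 6.7044
Mean ln(RT) = 34.2824/5 = 6.85649
Geometric mean = exp(6.85649) = 950.03 ms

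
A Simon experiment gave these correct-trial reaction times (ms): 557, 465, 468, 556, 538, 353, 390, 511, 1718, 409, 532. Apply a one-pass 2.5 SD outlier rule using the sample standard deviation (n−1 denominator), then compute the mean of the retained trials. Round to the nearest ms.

478 ms

n = 11, ΣRT = 6497, M = 590.636
Σ(x−M)² = 1446372.55; s = √(1446372.55/10) = 380.312
Cutoffs: 590.636 ± 2.5·380.312 → [-360.1, 1541.4]
Outside: 1718 → excluded.
Retained (n=10): Σ = 4779, mean = 4779/10 = 477.900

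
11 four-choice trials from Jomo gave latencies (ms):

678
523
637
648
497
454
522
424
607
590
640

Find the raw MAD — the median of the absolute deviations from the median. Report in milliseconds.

67 ms

Sorted: 424, 454, 497, 522, 523, 590, 607, 637, 640, 648, 678 → median = 590
|x − 590|: 88, 67, 47, 58, 93, 136, 68, 166, 17, 0, 50
Sorted deviations: 0, 17, 47, 50, 58, 67, 68, 88, 93, 136, 166 → MAD = 67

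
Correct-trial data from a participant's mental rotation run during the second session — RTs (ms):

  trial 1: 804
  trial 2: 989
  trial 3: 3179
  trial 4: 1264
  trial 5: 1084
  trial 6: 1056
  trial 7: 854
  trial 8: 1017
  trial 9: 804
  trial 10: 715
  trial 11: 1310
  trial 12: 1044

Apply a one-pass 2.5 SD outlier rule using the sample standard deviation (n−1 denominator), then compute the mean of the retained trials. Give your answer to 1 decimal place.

994.6 ms

n = 12, ΣRT = 14120, M = 1176.667
Σ(x−M)² = 4731214.67; s = √(4731214.67/11) = 655.828
Cutoffs: 1176.667 ± 2.5·655.828 → [-462.9, 2816.2]
Outside: 3179 → excluded.
Retained (n=11): Σ = 10941, mean = 10941/11 = 994.636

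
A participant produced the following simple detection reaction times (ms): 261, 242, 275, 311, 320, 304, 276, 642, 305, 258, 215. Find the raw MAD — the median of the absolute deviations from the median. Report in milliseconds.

Sorted: 215, 242, 258, 261, 275, 276, 304, 305, 311, 320, 642 → median = 276
|x − 276|: 15, 34, 1, 35, 44, 28, 0, 366, 29, 18, 61
Sorted deviations: 0, 1, 15, 18, 28, 29, 34, 35, 44, 61, 366 → MAD = 29

29 ms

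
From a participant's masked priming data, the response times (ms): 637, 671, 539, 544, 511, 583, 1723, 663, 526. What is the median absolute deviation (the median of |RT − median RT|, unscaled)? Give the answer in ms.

57 ms

Sorted: 511, 526, 539, 544, 583, 637, 663, 671, 1723 → median = 583
|x − 583|: 54, 88, 44, 39, 72, 0, 1140, 80, 57
Sorted deviations: 0, 39, 44, 54, 57, 72, 80, 88, 1140 → MAD = 57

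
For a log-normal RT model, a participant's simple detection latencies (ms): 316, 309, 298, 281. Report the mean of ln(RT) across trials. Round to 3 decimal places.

5.706

ln(RT): 5.7557, 5.7333, 5.6971, 5.6384
Σ ln(RT) = 22.8245
Mean = 22.8245/4 = 5.70613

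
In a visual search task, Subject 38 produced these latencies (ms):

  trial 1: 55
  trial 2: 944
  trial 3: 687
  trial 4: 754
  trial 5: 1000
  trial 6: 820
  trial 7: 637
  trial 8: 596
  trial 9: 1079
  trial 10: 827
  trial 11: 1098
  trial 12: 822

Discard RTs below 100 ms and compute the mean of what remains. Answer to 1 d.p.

842.2 ms

Excluded: 55
Retained (n=11): Σ = 9264
Mean = 9264/11 = 842.1818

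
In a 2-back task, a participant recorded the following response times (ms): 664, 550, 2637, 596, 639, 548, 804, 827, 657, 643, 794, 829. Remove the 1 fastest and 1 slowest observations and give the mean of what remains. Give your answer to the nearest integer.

700 ms

Sorted: 548, 550, 596, 639, 643, 657, 664, 794, 804, 827, 829, 2637
Drop lowest 1 (548) and highest 1 (2637)
Remaining (n=10): Σ = 7003, mean = 7003/10 = 700.300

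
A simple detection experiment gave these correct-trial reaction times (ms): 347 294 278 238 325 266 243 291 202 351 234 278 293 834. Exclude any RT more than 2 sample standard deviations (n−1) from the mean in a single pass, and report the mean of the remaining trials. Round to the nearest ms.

n = 14, ΣRT = 4474, M = 319.571
Σ(x−M)² = 308571.43; s = √(308571.43/13) = 154.066
Cutoffs: 319.571 ± 2·154.066 → [11.4, 627.7]
Outside: 834 → excluded.
Retained (n=13): Σ = 3640, mean = 3640/13 = 280.000

280 ms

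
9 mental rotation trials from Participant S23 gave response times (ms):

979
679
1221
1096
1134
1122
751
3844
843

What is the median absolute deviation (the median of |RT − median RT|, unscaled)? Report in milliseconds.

125 ms

Sorted: 679, 751, 843, 979, 1096, 1122, 1134, 1221, 3844 → median = 1096
|x − 1096|: 117, 417, 125, 0, 38, 26, 345, 2748, 253
Sorted deviations: 0, 26, 38, 117, 125, 253, 345, 417, 2748 → MAD = 125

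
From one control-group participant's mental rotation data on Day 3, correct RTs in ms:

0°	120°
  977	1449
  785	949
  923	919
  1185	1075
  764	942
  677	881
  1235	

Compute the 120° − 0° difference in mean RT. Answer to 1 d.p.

M(0°) = 6546/7 = 935.143
M(120°) = 6215/6 = 1035.833
Difference = 1035.833 − 935.143 = 100.690 ms

100.7 ms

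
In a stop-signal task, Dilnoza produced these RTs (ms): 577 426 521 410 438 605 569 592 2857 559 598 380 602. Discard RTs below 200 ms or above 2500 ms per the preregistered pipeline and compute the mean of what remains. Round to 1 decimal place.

523.1 ms

Excluded: 2857
Retained (n=12): Σ = 6277
Mean = 6277/12 = 523.0833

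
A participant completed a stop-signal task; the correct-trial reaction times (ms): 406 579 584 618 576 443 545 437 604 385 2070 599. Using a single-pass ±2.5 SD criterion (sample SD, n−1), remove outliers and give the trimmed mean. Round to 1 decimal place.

n = 12, ΣRT = 7846, M = 653.833
Σ(x−M)² = 2265841.67; s = √(2265841.67/11) = 453.856
Cutoffs: 653.833 ± 2.5·453.856 → [-480.8, 1788.5]
Outside: 2070 → excluded.
Retained (n=11): Σ = 5776, mean = 5776/11 = 525.091

525.1 ms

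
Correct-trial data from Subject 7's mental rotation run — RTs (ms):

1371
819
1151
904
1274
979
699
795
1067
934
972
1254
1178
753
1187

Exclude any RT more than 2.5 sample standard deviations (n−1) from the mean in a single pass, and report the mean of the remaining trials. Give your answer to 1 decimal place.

1022.5 ms

n = 15, ΣRT = 15337, M = 1022.467
Σ(x−M)² = 604797.73; s = √(604797.73/14) = 207.846
Cutoffs: 1022.467 ± 2.5·207.846 → [502.9, 1542.1]
No RTs fall outside the cutoffs; all 15 retained. Mean = 15337/15 = 1022.467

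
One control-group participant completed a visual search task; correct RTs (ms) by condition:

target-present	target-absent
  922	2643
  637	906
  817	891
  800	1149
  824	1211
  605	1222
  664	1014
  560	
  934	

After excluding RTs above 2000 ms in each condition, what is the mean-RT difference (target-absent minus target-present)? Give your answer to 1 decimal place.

314.1 ms

target-absent: exclude 2643
M(target-present) = 6763/9 = 751.444
M(target-absent) = 6393/6 = 1065.500
Difference = 1065.500 − 751.444 = 314.056 ms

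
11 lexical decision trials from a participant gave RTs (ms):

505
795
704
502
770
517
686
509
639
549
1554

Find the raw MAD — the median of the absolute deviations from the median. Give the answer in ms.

Sorted: 502, 505, 509, 517, 549, 639, 686, 704, 770, 795, 1554 → median = 639
|x − 639|: 134, 156, 65, 137, 131, 122, 47, 130, 0, 90, 915
Sorted deviations: 0, 47, 65, 90, 122, 130, 131, 134, 137, 156, 915 → MAD = 130

130 ms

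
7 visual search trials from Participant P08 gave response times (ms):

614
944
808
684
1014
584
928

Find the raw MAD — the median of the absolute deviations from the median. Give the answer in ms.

Sorted: 584, 614, 684, 808, 928, 944, 1014 → median = 808
|x − 808|: 194, 136, 0, 124, 206, 224, 120
Sorted deviations: 0, 120, 124, 136, 194, 206, 224 → MAD = 136

136 ms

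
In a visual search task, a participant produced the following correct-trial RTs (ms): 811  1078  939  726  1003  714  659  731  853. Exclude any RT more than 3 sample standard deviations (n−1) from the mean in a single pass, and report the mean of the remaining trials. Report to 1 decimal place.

n = 9, ΣRT = 7514, M = 834.889
Σ(x−M)² = 167302.89; s = √(167302.89/8) = 144.613
Cutoffs: 834.889 ± 3·144.613 → [401.1, 1268.7]
No RTs fall outside the cutoffs; all 9 retained. Mean = 7514/9 = 834.889

834.9 ms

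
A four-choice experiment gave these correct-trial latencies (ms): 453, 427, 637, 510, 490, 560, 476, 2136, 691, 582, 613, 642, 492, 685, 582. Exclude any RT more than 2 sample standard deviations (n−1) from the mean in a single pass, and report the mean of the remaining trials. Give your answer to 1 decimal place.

n = 15, ΣRT = 9976, M = 665.067
Σ(x−M)² = 2415624.93; s = √(2415624.93/14) = 415.385
Cutoffs: 665.067 ± 2·415.385 → [-165.7, 1495.8]
Outside: 2136 → excluded.
Retained (n=14): Σ = 7840, mean = 7840/14 = 560.000

560.0 ms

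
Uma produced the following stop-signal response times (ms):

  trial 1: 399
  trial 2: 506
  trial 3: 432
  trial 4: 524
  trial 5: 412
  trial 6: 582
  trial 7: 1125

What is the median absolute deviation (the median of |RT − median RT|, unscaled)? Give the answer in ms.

76 ms

Sorted: 399, 412, 432, 506, 524, 582, 1125 → median = 506
|x − 506|: 107, 0, 74, 18, 94, 76, 619
Sorted deviations: 0, 18, 74, 76, 94, 107, 619 → MAD = 76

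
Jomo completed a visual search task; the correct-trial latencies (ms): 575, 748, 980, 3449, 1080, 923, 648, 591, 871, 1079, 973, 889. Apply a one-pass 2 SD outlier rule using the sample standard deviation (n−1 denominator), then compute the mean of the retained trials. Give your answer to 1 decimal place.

n = 12, ΣRT = 12806, M = 1067.167
Σ(x−M)² = 6527439.67; s = √(6527439.67/11) = 770.327
Cutoffs: 1067.167 ± 2·770.327 → [-473.5, 2607.8]
Outside: 3449 → excluded.
Retained (n=11): Σ = 9357, mean = 9357/11 = 850.636

850.6 ms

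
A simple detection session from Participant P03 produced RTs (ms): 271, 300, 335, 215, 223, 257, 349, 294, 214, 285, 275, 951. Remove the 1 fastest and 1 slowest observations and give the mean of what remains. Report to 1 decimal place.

Sorted: 214, 215, 223, 257, 271, 275, 285, 294, 300, 335, 349, 951
Drop lowest 1 (214) and highest 1 (951)
Remaining (n=10): Σ = 2804, mean = 2804/10 = 280.400

280.4 ms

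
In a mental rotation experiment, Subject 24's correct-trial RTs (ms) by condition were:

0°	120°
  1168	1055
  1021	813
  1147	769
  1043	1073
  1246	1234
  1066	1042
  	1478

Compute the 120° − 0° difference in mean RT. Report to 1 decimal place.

-48.9 ms

M(0°) = 6691/6 = 1115.167
M(120°) = 7464/7 = 1066.286
Difference = 1066.286 − 1115.167 = -48.881 ms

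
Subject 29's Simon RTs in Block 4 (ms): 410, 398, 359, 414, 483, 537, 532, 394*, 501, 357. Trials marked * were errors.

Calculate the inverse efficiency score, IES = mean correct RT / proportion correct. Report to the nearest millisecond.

Correct trials (n=9): 410, 398, 359, 414, 483, 537, 532, 501, 357
Mean correct RT = 3991/9 = 443.4444 ms
Proportion correct = 9/10
IES = 443.4444 / (9/10) = 492.716 ms

493 ms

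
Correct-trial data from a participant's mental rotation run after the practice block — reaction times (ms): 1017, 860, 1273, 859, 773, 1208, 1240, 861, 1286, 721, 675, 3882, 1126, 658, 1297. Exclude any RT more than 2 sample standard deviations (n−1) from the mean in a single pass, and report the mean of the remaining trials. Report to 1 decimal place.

989.6 ms

n = 15, ΣRT = 17736, M = 1182.400
Σ(x−M)² = 8579201.60; s = √(8579201.60/14) = 782.816
Cutoffs: 1182.400 ± 2·782.816 → [-383.2, 2748.0]
Outside: 3882 → excluded.
Retained (n=14): Σ = 13854, mean = 13854/14 = 989.571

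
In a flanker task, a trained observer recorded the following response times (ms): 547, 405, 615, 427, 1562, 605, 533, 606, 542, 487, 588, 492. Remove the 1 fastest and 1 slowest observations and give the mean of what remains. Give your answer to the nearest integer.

Sorted: 405, 427, 487, 492, 533, 542, 547, 588, 605, 606, 615, 1562
Drop lowest 1 (405) and highest 1 (1562)
Remaining (n=10): Σ = 5442, mean = 5442/10 = 544.200

544 ms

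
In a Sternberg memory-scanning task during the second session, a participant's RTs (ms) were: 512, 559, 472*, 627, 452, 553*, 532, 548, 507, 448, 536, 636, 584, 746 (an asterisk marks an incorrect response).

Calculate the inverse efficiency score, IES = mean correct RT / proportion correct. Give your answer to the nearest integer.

650 ms

Correct trials (n=12): 512, 559, 627, 452, 532, 548, 507, 448, 536, 636, 584, 746
Mean correct RT = 6687/12 = 557.2500 ms
Proportion correct = 12/14
IES = 557.2500 / (12/14) = 650.125 ms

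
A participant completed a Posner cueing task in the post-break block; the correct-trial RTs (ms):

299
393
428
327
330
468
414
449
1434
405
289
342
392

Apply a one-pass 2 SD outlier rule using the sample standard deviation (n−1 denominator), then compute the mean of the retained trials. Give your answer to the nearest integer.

n = 13, ΣRT = 5970, M = 459.231
Σ(x−M)² = 1067806.31; s = √(1067806.31/12) = 298.302
Cutoffs: 459.231 ± 2·298.302 → [-137.4, 1055.8]
Outside: 1434 → excluded.
Retained (n=12): Σ = 4536, mean = 4536/12 = 378.000

378 ms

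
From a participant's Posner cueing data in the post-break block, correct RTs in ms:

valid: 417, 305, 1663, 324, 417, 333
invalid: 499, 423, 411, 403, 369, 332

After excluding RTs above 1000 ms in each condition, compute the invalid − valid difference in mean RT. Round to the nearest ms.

47 ms

valid: exclude 1663
M(valid) = 1796/5 = 359.200
M(invalid) = 2437/6 = 406.167
Difference = 406.167 − 359.200 = 46.967 ms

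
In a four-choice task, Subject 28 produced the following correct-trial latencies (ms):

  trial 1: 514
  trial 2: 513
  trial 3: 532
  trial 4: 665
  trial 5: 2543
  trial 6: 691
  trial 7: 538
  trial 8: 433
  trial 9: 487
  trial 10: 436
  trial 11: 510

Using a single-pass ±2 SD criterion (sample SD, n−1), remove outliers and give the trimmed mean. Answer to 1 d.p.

531.9 ms

n = 11, ΣRT = 7862, M = 714.727
Σ(x−M)² = 3742056.18; s = √(3742056.18/10) = 611.723
Cutoffs: 714.727 ± 2·611.723 → [-508.7, 1938.2]
Outside: 2543 → excluded.
Retained (n=10): Σ = 5319, mean = 5319/10 = 531.900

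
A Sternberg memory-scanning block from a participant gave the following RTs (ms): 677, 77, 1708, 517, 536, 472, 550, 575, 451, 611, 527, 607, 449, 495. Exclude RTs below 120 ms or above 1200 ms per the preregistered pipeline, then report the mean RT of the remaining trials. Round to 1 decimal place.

538.9 ms

Excluded: 77, 1708
Retained (n=12): Σ = 6467
Mean = 6467/12 = 538.9167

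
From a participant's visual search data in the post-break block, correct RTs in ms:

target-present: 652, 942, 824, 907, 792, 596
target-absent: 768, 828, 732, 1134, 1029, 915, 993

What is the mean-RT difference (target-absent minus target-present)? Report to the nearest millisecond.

129 ms

M(target-present) = 4713/6 = 785.500
M(target-absent) = 6399/7 = 914.143
Difference = 914.143 − 785.500 = 128.643 ms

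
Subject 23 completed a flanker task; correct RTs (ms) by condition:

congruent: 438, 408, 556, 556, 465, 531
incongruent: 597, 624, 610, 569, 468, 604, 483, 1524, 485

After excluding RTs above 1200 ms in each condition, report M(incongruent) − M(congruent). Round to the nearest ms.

63 ms

incongruent: exclude 1524
M(congruent) = 2954/6 = 492.333
M(incongruent) = 4440/8 = 555.000
Difference = 555.000 − 492.333 = 62.667 ms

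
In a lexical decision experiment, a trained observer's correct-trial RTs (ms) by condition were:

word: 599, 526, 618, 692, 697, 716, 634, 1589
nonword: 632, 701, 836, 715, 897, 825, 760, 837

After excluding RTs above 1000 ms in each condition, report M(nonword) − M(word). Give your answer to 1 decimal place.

135.1 ms

word: exclude 1589
M(word) = 4482/7 = 640.286
M(nonword) = 6203/8 = 775.375
Difference = 775.375 − 640.286 = 135.089 ms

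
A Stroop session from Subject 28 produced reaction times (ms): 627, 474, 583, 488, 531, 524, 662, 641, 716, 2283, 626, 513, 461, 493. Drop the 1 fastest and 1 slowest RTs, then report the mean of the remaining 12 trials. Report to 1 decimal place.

Sorted: 461, 474, 488, 493, 513, 524, 531, 583, 626, 627, 641, 662, 716, 2283
Drop lowest 1 (461) and highest 1 (2283)
Remaining (n=12): Σ = 6878, mean = 6878/12 = 573.167

573.2 ms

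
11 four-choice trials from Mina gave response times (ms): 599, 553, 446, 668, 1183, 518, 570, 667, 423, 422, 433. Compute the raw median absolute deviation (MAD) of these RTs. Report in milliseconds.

114 ms

Sorted: 422, 423, 433, 446, 518, 553, 570, 599, 667, 668, 1183 → median = 553
|x − 553|: 46, 0, 107, 115, 630, 35, 17, 114, 130, 131, 120
Sorted deviations: 0, 17, 35, 46, 107, 114, 115, 120, 130, 131, 630 → MAD = 114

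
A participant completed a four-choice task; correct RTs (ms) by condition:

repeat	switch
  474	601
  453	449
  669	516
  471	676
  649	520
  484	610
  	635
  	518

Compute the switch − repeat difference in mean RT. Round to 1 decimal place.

M(repeat) = 3200/6 = 533.333
M(switch) = 4525/8 = 565.625
Difference = 565.625 − 533.333 = 32.292 ms

32.3 ms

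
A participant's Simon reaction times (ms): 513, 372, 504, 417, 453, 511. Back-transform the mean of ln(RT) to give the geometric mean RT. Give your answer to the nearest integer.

458 ms

ln(RT): 6.2403, 5.9189, 6.2226, 6.0331, 6.1159, 6.2364
Mean ln(RT) = 36.7671/6 = 6.12785
Geometric mean = exp(6.12785) = 458.45 ms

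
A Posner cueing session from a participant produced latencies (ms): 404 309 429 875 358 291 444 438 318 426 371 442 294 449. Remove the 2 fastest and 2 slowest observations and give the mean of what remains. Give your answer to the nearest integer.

394 ms

Sorted: 291, 294, 309, 318, 358, 371, 404, 426, 429, 438, 442, 444, 449, 875
Drop lowest 2 (291, 294) and highest 2 (449, 875)
Remaining (n=10): Σ = 3939, mean = 3939/10 = 393.900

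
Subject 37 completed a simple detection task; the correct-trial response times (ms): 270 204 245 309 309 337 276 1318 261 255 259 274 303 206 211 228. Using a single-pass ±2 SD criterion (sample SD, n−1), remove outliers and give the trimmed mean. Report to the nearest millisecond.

263 ms

n = 16, ΣRT = 5265, M = 329.062
Σ(x−M)² = 1065910.94; s = √(1065910.94/15) = 266.572
Cutoffs: 329.062 ± 2·266.572 → [-204.1, 862.2]
Outside: 1318 → excluded.
Retained (n=15): Σ = 3947, mean = 3947/15 = 263.133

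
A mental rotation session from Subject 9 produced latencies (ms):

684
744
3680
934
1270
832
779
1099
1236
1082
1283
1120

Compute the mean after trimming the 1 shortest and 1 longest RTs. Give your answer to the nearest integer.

1038 ms

Sorted: 684, 744, 779, 832, 934, 1082, 1099, 1120, 1236, 1270, 1283, 3680
Drop lowest 1 (684) and highest 1 (3680)
Remaining (n=10): Σ = 10379, mean = 10379/10 = 1037.900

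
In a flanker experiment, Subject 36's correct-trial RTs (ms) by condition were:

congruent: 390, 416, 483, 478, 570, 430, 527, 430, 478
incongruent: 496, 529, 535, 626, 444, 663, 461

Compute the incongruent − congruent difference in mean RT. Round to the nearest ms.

69 ms

M(congruent) = 4202/9 = 466.889
M(incongruent) = 3754/7 = 536.286
Difference = 536.286 − 466.889 = 69.397 ms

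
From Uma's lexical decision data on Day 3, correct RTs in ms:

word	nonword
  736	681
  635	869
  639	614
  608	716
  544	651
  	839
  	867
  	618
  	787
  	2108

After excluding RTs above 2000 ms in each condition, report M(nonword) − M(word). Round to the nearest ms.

nonword: exclude 2108
M(word) = 3162/5 = 632.400
M(nonword) = 6642/9 = 738.000
Difference = 738.000 − 632.400 = 105.600 ms

106 ms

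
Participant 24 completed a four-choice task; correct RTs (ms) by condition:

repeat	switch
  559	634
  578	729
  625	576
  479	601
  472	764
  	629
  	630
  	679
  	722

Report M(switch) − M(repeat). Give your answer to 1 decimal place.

M(repeat) = 2713/5 = 542.600
M(switch) = 5964/9 = 662.667
Difference = 662.667 − 542.600 = 120.067 ms

120.1 ms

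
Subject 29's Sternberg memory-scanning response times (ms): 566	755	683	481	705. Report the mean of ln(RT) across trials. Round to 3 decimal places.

ln(RT): 6.3386, 6.6267, 6.5265, 6.1759, 6.5582
Σ ln(RT) = 32.2259
Mean = 32.2259/5 = 6.44517

6.445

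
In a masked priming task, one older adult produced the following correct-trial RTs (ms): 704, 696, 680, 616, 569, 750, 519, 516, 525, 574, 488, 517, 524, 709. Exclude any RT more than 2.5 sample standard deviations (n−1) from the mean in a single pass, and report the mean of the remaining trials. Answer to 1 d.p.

599.1 ms

n = 14, ΣRT = 8387, M = 599.071
Σ(x−M)² = 107144.93; s = √(107144.93/13) = 90.785
Cutoffs: 599.071 ± 2.5·90.785 → [372.1, 826.0]
No RTs fall outside the cutoffs; all 14 retained. Mean = 8387/14 = 599.071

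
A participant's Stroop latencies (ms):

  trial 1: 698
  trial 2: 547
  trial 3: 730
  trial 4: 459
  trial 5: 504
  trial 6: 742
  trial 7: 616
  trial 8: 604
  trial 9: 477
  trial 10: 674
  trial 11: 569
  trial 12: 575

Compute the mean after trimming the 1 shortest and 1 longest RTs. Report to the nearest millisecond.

599 ms

Sorted: 459, 477, 504, 547, 569, 575, 604, 616, 674, 698, 730, 742
Drop lowest 1 (459) and highest 1 (742)
Remaining (n=10): Σ = 5994, mean = 5994/10 = 599.400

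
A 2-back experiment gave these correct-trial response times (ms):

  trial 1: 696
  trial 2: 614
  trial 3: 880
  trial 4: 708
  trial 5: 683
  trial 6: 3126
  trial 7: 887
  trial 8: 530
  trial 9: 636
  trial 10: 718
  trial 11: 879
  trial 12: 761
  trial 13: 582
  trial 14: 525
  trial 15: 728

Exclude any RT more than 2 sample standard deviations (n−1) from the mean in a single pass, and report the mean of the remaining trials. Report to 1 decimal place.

n = 15, ΣRT = 12953, M = 863.533
Σ(x−M)² = 5673877.73; s = √(5673877.73/14) = 636.614
Cutoffs: 863.533 ± 2·636.614 → [-409.7, 2136.8]
Outside: 3126 → excluded.
Retained (n=14): Σ = 9827, mean = 9827/14 = 701.929

701.9 ms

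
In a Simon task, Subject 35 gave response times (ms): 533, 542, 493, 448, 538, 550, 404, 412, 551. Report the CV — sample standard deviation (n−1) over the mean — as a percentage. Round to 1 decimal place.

12.1%

n = 9, Σ = 4471, M = 496.7778
Σ(x−M)² = 29017.556; s = √(29017.556/8) = 60.2262
CV = 60.2262 / 496.7778 = 0.12123 = 12.123%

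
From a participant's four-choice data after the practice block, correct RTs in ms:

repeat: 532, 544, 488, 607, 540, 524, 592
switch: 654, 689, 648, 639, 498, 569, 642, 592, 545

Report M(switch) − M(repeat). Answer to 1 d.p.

M(repeat) = 3827/7 = 546.714
M(switch) = 5476/9 = 608.444
Difference = 608.444 − 546.714 = 61.730 ms

61.7 ms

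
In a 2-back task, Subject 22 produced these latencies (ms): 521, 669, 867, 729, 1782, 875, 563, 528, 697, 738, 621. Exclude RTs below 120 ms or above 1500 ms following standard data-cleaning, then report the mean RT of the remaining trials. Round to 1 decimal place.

Excluded: 1782
Retained (n=10): Σ = 6808
Mean = 6808/10 = 680.8000

680.8 ms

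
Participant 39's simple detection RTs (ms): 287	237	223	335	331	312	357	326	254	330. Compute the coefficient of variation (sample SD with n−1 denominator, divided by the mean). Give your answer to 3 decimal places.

0.155

n = 10, Σ = 2992, M = 299.2000
Σ(x−M)² = 19331.600; s = √(19331.600/9) = 46.3460
CV = 46.3460 / 299.2000 = 0.15490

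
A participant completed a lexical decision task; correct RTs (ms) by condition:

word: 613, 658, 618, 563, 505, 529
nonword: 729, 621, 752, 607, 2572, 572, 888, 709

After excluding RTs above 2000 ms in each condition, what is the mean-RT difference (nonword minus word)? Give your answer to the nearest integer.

nonword: exclude 2572
M(word) = 3486/6 = 581.000
M(nonword) = 4878/7 = 696.857
Difference = 696.857 − 581.000 = 115.857 ms

116 ms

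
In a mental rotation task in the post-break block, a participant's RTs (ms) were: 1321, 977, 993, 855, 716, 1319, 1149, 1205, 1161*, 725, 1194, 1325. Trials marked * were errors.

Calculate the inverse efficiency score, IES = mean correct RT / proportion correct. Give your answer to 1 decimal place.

1168.2 ms

Correct trials (n=11): 1321, 977, 993, 855, 716, 1319, 1149, 1205, 725, 1194, 1325
Mean correct RT = 11779/11 = 1070.8182 ms
Proportion correct = 11/12
IES = 1070.8182 / (11/12) = 1168.165 ms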